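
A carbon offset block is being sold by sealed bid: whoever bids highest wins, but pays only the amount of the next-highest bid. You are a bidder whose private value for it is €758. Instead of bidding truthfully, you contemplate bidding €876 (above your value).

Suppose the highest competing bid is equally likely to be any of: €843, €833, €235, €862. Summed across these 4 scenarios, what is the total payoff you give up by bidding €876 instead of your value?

The deviation costs you only when the competing bid falls strictly between €758 and €876; elsewhere both bids give the same outcome.
€843: truthful payoff €0, deviation payoff −€85 → loss €85.
€833: truthful payoff €0, deviation payoff −€75 → loss €75.
€235: outcomes coincide → loss €0.
€862: truthful payoff €0, deviation payoff −€104 → loss €104.
Total loss = €85 + €75 + €104 = €264.
Because the price is fixed by the runner-up's bid, deviating from your value can only change a good outcome into a bad one — never the reverse.

€264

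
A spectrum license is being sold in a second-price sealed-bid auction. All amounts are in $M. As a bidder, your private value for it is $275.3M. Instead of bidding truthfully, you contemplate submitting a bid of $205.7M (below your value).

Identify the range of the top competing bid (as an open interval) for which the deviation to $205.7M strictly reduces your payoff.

($205.7M, $275.3M)

If the competing bid is below $205.7M, both bids win at the same price — no difference.
If it is above $275.3M, both bids lose — no difference.
If it lies strictly between $205.7M and $275.3M, bidding your value wins at a price below your value (positive payoff) while bidding $205.7M loses (payoff 0).
So the deviation strictly hurts on the open interval ($205.7M, $275.3M).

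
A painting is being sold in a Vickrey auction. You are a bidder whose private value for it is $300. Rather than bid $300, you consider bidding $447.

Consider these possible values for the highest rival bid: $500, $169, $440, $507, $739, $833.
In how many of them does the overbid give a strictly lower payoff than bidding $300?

The deviation hurts exactly when the highest competing bid lies strictly between $300 and $447 — overbidding then wins at a price above your value.
$500: above both → same outcome either way.
$169: below both → same outcome either way.
$440: inside the interval → strictly worse (loss $140).
$507: above both → same outcome either way.
$739: above both → same outcome either way.
$833: above both → same outcome either way.
Count: 1.

1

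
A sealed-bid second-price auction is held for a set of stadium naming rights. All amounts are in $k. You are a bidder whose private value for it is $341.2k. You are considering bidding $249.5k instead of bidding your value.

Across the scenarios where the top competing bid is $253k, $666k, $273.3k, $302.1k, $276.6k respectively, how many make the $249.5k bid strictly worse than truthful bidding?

4

The deviation hurts exactly when the highest competing bid lies strictly between $249.5k and $341.2k — underbidding then forfeits a profitable win.
$253k: inside the interval → strictly worse (loss $88.2k).
$666k: above both → same outcome either way.
$273.3k: inside the interval → strictly worse (loss $67.9k).
$302.1k: inside the interval → strictly worse (loss $39.1k).
$276.6k: inside the interval → strictly worse (loss $64.6k).
Count: 4.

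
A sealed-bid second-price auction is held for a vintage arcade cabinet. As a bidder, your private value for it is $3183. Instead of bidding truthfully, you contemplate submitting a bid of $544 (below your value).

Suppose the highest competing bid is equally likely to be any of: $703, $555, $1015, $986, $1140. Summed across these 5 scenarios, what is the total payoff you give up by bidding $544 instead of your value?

$11516

The deviation costs you only when the competing bid falls strictly between $544 and $3183; elsewhere both bids give the same outcome.
$703: truthful payoff $2480, deviation payoff $0 → loss $2480.
$555: truthful payoff $2628, deviation payoff $0 → loss $2628.
$1015: truthful payoff $2168, deviation payoff $0 → loss $2168.
$986: truthful payoff $2197, deviation payoff $0 → loss $2197.
$1140: truthful payoff $2043, deviation payoff $0 → loss $2043.
Total loss = $2480 + $2628 + $2168 + $2197 + $2043 = $11516.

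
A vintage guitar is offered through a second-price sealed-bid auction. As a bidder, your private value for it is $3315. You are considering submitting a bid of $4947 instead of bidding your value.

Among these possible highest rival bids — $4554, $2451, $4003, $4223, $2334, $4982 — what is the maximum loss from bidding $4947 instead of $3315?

$1239

$4554: truthful gives $0, deviation gives −$1239 → loss $1239.
$2451: same outcome either way → loss $0.
$4003: truthful gives $0, deviation gives −$688 → loss $688.
$4223: truthful gives $0, deviation gives −$908 → loss $908.
$2334: same outcome either way → loss $0.
$4982: same outcome either way → loss $0.
Maximum loss: $1239.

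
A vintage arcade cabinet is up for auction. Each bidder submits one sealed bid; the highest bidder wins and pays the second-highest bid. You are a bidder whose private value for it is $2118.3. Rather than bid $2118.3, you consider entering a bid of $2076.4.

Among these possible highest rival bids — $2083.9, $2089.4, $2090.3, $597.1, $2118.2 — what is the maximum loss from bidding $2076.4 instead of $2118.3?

$34.4

$2083.9: truthful gives $34.4, deviation gives $0 → loss $34.4.
$2089.4: truthful gives $28.9, deviation gives $0 → loss $28.9.
$2090.3: truthful gives $28, deviation gives $0 → loss $28.
$597.1: same outcome either way → loss $0.
$2118.2: truthful gives $0.1, deviation gives $0 → loss $0.1.
Maximum loss: $34.4.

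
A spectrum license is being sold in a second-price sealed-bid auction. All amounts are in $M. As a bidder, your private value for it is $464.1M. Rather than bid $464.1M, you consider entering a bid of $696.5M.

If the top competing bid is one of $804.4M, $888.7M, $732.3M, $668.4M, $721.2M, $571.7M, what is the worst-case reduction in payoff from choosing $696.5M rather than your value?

$204.3M

$804.4M: same outcome either way → loss $0M.
$888.7M: same outcome either way → loss $0M.
$732.3M: same outcome either way → loss $0M.
$668.4M: truthful gives $0M, deviation gives −$204.3M → loss $204.3M.
$721.2M: same outcome either way → loss $0M.
$571.7M: truthful gives $0M, deviation gives −$107.6M → loss $107.6M.
Maximum loss: $204.3M.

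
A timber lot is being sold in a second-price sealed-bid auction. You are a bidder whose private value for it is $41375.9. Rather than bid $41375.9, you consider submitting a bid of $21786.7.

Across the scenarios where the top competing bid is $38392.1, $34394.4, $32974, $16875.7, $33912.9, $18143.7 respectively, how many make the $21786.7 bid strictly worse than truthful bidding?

4

The deviation hurts exactly when the highest competing bid lies strictly between $21786.7 and $41375.9 — underbidding then forfeits a profitable win.
$38392.1: inside the interval → strictly worse (loss $2983.8).
$34394.4: inside the interval → strictly worse (loss $6981.5).
$32974: inside the interval → strictly worse (loss $8401.9).
$16875.7: below both → same outcome either way.
$33912.9: inside the interval → strictly worse (loss $7463).
$18143.7: below both → same outcome either way.
Count: 4.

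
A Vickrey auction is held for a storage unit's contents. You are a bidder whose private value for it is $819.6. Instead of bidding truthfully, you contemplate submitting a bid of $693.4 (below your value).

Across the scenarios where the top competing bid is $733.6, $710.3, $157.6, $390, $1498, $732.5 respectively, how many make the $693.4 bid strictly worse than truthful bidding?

The deviation hurts exactly when the highest competing bid lies strictly between $693.4 and $819.6 — underbidding then forfeits a profitable win.
$733.6: inside the interval → strictly worse (loss $86).
$710.3: inside the interval → strictly worse (loss $109.3).
$157.6: below both → same outcome either way.
$390: below both → same outcome either way.
$1498: above both → same outcome either way.
$732.5: inside the interval → strictly worse (loss $87.1).
Count: 3.

3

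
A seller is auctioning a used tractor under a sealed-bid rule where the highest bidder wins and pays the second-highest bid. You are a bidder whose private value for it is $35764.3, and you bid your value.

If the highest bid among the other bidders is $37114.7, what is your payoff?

$0

Your bid $35764.3 is below the highest competing bid $37114.7, so you lose.
A losing bidder pays nothing and receives nothing: payoff = $0.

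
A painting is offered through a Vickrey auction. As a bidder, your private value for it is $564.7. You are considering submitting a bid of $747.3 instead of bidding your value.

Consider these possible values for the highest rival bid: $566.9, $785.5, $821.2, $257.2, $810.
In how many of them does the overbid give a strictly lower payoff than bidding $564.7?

The deviation hurts exactly when the highest competing bid lies strictly between $564.7 and $747.3 — overbidding then wins at a price above your value.
$566.9: inside the interval → strictly worse (loss $2.2).
$785.5: above both → same outcome either way.
$821.2: above both → same outcome either way.
$257.2: below both → same outcome either way.
$810: above both → same outcome either way.
Count: 1.

1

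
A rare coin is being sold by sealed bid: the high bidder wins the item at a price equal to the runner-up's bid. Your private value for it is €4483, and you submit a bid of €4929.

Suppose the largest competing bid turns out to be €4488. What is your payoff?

−€5

Your bid €4929 exceeds the highest competing bid €4488, so you win.
In a second-price auction the winner pays the second-highest bid, €4488.
Payoff = value − price = €4483 − €4488 = −€5.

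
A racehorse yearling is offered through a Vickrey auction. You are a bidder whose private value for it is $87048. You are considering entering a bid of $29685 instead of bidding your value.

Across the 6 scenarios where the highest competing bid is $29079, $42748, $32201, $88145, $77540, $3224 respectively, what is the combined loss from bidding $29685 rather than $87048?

$108655

The deviation costs you only when the competing bid falls strictly between $29685 and $87048; elsewhere both bids give the same outcome.
$29079: outcomes coincide → loss $0.
$42748: truthful payoff $44300, deviation payoff $0 → loss $44300.
$32201: truthful payoff $54847, deviation payoff $0 → loss $54847.
$88145: outcomes coincide → loss $0.
$77540: truthful payoff $9508, deviation payoff $0 → loss $9508.
$3224: outcomes coincide → loss $0.
Total loss = $44300 + $54847 + $9508 = $108655.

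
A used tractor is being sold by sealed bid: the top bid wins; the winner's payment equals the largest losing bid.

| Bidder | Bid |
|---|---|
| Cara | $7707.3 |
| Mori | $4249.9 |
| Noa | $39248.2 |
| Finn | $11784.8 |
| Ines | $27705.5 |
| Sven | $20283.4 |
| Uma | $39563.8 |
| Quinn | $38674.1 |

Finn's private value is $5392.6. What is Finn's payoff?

$0

Highest bid: Uma at $39563.8, so Uma wins.
Second-highest bid: Noa at $39248.2 — that is the price the winner pays.
Finn did not win, so Finn pays nothing and receives nothing: payoff $0.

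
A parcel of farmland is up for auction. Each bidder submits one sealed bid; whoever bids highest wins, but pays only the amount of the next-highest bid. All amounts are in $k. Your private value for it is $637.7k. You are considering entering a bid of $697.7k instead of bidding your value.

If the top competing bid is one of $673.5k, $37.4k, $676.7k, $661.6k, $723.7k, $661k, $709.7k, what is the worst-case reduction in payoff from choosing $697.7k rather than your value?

$39k

$673.5k: truthful gives $0k, deviation gives −$35.8k → loss $35.8k.
$37.4k: same outcome either way → loss $0k.
$676.7k: truthful gives $0k, deviation gives −$39k → loss $39k.
$661.6k: truthful gives $0k, deviation gives −$23.9k → loss $23.9k.
$723.7k: same outcome either way → loss $0k.
$661k: truthful gives $0k, deviation gives −$23.3k → loss $23.3k.
$709.7k: same outcome either way → loss $0k.
Maximum loss: $39k.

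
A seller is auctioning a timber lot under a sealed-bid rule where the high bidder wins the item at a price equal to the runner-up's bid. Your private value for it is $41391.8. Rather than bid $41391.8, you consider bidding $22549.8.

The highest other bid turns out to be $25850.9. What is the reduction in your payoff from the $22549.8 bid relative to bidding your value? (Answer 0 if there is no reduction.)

Bidding your value $41391.8: you win (since $41391.8 > $25850.9) and pay $25850.9. Payoff $15540.9.
Bidding $22549.8: you lose. Payoff $0.
The competing bid $25850.9 lies between your shaded bid and your value, so underbidding forfeits an item you could have won at a profitable price.
Loss from deviating = $15540.9 − ($0) = $15540.9.

$15540.9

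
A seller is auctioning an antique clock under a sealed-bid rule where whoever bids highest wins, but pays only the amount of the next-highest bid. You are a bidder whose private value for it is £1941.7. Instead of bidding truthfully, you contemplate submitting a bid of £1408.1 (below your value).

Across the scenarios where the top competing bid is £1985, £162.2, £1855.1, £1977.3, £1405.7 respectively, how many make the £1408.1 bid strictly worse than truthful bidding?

1

The deviation hurts exactly when the highest competing bid lies strictly between £1408.1 and £1941.7 — underbidding then forfeits a profitable win.
£1985: above both → same outcome either way.
£162.2: below both → same outcome either way.
£1855.1: inside the interval → strictly worse (loss £86.6).
£1977.3: above both → same outcome either way.
£1405.7: below both → same outcome either way.
Count: 1.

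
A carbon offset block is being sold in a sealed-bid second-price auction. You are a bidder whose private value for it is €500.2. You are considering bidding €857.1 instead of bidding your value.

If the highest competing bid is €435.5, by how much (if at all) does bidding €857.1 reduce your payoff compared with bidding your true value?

€0

Bidding your value €500.2: you win (since €500.2 > €435.5) and pay €435.5. Payoff €64.7.
Bidding €857.1: you win and pay €435.5. Payoff €500.2 − €435.5 = €64.7.
Difference = €64.7 − €64.7 = €0; both bids lead to the same outcome because the competing bid is below both your value and your alternative bid.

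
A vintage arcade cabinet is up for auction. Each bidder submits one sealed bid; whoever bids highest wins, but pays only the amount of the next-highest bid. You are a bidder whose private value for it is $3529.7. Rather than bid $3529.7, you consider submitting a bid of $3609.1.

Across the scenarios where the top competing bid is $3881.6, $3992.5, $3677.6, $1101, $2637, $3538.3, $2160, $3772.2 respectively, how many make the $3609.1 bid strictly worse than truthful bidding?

The deviation hurts exactly when the highest competing bid lies strictly between $3529.7 and $3609.1 — overbidding then wins at a price above your value.
$3881.6: above both → same outcome either way.
$3992.5: above both → same outcome either way.
$3677.6: above both → same outcome either way.
$1101: below both → same outcome either way.
$2637: below both → same outcome either way.
$3538.3: inside the interval → strictly worse (loss $8.6).
$2160: below both → same outcome either way.
$3772.2: above both → same outcome either way.
Count: 1.

1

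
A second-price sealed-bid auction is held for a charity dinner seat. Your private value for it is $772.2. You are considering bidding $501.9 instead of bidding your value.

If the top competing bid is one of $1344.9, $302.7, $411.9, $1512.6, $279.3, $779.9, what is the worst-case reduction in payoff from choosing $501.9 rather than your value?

$1344.9: same outcome either way → loss $0.
$302.7: same outcome either way → loss $0.
$411.9: same outcome either way → loss $0.
$1512.6: same outcome either way → loss $0.
$279.3: same outcome either way → loss $0.
$779.9: same outcome either way → loss $0.
Maximum loss: $0.

$0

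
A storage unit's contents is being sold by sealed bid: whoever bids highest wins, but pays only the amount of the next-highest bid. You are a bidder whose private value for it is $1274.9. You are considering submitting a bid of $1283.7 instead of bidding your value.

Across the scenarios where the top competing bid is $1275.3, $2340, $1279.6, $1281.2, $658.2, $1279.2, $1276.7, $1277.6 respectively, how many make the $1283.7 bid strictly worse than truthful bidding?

The deviation hurts exactly when the highest competing bid lies strictly between $1274.9 and $1283.7 — overbidding then wins at a price above your value.
$1275.3: inside the interval → strictly worse (loss $0.4).
$2340: above both → same outcome either way.
$1279.6: inside the interval → strictly worse (loss $4.7).
$1281.2: inside the interval → strictly worse (loss $6.3).
$658.2: below both → same outcome either way.
$1279.2: inside the interval → strictly worse (loss $4.3).
$1276.7: inside the interval → strictly worse (loss $1.8).
$1277.6: inside the interval → strictly worse (loss $2.7).
Count: 6.

6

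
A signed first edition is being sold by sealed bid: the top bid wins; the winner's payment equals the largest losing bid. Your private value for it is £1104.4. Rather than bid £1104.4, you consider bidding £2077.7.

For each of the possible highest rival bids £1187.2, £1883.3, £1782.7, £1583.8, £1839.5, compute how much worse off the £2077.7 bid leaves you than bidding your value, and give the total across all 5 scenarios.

£2754.5

The deviation costs you only when the competing bid falls strictly between £1104.4 and £2077.7; elsewhere both bids give the same outcome.
£1187.2: truthful payoff £0, deviation payoff −£82.8 → loss £82.8.
£1883.3: truthful payoff £0, deviation payoff −£778.9 → loss £778.9.
£1782.7: truthful payoff £0, deviation payoff −£678.3 → loss £678.3.
£1583.8: truthful payoff £0, deviation payoff −£479.4 → loss £479.4.
£1839.5: truthful payoff £0, deviation payoff −£735.1 → loss £735.1.
Total loss = £82.8 + £778.9 + £678.3 + £479.4 + £735.1 = £2754.5.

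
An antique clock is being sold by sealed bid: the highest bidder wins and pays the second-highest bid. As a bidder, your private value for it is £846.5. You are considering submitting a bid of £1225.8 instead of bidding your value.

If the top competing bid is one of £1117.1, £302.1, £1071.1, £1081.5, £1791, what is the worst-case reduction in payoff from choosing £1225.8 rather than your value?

£1117.1: truthful gives £0, deviation gives −£270.6 → loss £270.6.
£302.1: same outcome either way → loss £0.
£1071.1: truthful gives £0, deviation gives −£224.6 → loss £224.6.
£1081.5: truthful gives £0, deviation gives −£235 → loss £235.
£1791: same outcome either way → loss £0.
Maximum loss: £270.6.

£270.6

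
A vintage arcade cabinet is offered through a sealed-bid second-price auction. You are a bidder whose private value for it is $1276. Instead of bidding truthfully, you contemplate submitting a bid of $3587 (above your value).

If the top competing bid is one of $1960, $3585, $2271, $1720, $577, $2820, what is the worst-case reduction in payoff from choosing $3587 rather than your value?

$2309

$1960: truthful gives $0, deviation gives −$684 → loss $684.
$3585: truthful gives $0, deviation gives −$2309 → loss $2309.
$2271: truthful gives $0, deviation gives −$995 → loss $995.
$1720: truthful gives $0, deviation gives −$444 → loss $444.
$577: same outcome either way → loss $0.
$2820: truthful gives $0, deviation gives −$1544 → loss $1544.
Maximum loss: $2309.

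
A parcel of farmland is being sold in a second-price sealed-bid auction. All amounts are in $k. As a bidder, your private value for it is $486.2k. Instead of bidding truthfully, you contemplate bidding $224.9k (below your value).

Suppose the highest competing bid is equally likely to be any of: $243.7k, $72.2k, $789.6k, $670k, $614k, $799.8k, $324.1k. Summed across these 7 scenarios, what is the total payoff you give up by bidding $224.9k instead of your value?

$404.6k

The deviation costs you only when the competing bid falls strictly between $224.9k and $486.2k; elsewhere both bids give the same outcome.
$243.7k: truthful payoff $242.5k, deviation payoff $0k → loss $242.5k.
$72.2k: outcomes coincide → loss $0k.
$789.6k: outcomes coincide → loss $0k.
$670k: outcomes coincide → loss $0k.
$614k: outcomes coincide → loss $0k.
$799.8k: outcomes coincide → loss $0k.
$324.1k: truthful payoff $162.1k, deviation payoff $0k → loss $162.1k.
Total loss = $242.5k + $162.1k = $404.6k.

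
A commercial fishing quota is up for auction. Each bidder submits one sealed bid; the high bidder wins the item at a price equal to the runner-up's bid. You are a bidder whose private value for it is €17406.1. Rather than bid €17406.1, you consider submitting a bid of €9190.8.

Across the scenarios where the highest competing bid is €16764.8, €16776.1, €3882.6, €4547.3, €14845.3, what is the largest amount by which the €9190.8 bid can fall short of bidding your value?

€2560.8

€16764.8: truthful gives €641.3, deviation gives €0 → loss €641.3.
€16776.1: truthful gives €630, deviation gives €0 → loss €630.
€3882.6: same outcome either way → loss €0.
€4547.3: same outcome either way → loss €0.
€14845.3: truthful gives €2560.8, deviation gives €0 → loss €2560.8.
Maximum loss: €2560.8.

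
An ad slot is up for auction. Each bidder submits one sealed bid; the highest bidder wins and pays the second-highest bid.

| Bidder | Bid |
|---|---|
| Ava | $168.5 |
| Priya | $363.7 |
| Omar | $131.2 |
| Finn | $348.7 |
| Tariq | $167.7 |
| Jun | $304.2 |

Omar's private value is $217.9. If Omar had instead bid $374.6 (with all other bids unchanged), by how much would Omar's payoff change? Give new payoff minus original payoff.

The highest bid among the other bidders is $363.7; Omar's bid doesn't change that.
Original bid $131.2: Omar is not highest (top rival bid is $363.7); payoff $0.
Alternative bid $374.6: Omar is highest, pays the top rival bid $363.7; payoff $217.9 − $363.7 = −$145.8.
Change in payoff = −$145.8 − ($0) = −$145.8.

−$145.8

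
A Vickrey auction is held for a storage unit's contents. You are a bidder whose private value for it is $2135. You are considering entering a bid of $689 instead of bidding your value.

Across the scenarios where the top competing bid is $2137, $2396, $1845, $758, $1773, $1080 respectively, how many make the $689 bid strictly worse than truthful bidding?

4

The deviation hurts exactly when the highest competing bid lies strictly between $689 and $2135 — underbidding then forfeits a profitable win.
$2137: above both → same outcome either way.
$2396: above both → same outcome either way.
$1845: inside the interval → strictly worse (loss $290).
$758: inside the interval → strictly worse (loss $1377).
$1773: inside the interval → strictly worse (loss $362).
$1080: inside the interval → strictly worse (loss $1055).
Count: 4.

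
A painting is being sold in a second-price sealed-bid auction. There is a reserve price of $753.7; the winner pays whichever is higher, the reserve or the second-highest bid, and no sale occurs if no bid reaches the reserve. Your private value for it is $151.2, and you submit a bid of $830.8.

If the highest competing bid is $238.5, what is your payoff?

−$602.5

Your bid $830.8 is the highest and exceeds the reserve.
Price = max(second-highest bid, reserve) = max($238.5, $753.7) = $753.7.
Payoff = $151.2 − $753.7 = −$602.5.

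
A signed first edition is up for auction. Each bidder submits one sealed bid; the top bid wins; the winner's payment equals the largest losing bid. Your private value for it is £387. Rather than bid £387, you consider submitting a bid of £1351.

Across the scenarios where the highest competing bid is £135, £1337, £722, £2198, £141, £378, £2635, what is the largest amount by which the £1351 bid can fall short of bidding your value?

£135: same outcome either way → loss £0.
£1337: truthful gives £0, deviation gives −£950 → loss £950.
£722: truthful gives £0, deviation gives −£335 → loss £335.
£2198: same outcome either way → loss £0.
£141: same outcome either way → loss £0.
£378: same outcome either way → loss £0.
£2635: same outcome either way → loss £0.
Maximum loss: £950.

£950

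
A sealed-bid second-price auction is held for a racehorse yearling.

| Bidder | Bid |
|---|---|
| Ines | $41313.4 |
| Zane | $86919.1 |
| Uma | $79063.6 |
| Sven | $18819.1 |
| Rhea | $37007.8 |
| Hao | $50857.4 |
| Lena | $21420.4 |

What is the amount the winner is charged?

Highest bid: Zane at $86919.1, so Zane wins.
Second-highest bid: Uma at $79063.6 — that is the price the winner pays.

$79063.6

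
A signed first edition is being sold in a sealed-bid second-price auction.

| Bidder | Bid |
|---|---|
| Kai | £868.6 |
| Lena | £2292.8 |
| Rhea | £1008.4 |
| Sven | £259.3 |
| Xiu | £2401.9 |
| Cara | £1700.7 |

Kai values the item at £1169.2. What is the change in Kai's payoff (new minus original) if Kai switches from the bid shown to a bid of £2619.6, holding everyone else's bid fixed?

−£1232.7

The highest bid among the other bidders is £2401.9; Kai's bid doesn't change that.
Original bid £868.6: Kai is not highest (top rival bid is £2401.9); payoff £0.
Alternative bid £2619.6: Kai is highest, pays the top rival bid £2401.9; payoff £1169.2 − £2401.9 = −£1232.7.
Change in payoff = −£1232.7 − (£0) = −£1232.7.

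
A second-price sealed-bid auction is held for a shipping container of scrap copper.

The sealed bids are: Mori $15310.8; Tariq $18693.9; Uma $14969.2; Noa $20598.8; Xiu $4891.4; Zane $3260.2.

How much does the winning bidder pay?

Highest bid: Noa at $20598.8, so Noa wins.
Second-highest bid: Tariq at $18693.9 — that is the price the winner pays.

$18693.9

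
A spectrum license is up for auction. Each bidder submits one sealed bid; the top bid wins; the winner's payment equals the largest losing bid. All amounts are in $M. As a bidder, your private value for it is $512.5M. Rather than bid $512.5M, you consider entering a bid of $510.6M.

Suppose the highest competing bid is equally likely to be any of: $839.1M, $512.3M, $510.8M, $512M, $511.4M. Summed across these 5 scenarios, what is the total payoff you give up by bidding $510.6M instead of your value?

$3.5M

The deviation costs you only when the competing bid falls strictly between $510.6M and $512.5M; elsewhere both bids give the same outcome.
$839.1M: outcomes coincide → loss $0M.
$512.3M: truthful payoff $0.2M, deviation payoff $0M → loss $0.2M.
$510.8M: truthful payoff $1.7M, deviation payoff $0M → loss $1.7M.
$512M: truthful payoff $0.5M, deviation payoff $0M → loss $0.5M.
$511.4M: truthful payoff $1.1M, deviation payoff $0M → loss $1.1M.
Total loss = $0.2M + $1.7M + $0.5M + $1.1M = $3.5M.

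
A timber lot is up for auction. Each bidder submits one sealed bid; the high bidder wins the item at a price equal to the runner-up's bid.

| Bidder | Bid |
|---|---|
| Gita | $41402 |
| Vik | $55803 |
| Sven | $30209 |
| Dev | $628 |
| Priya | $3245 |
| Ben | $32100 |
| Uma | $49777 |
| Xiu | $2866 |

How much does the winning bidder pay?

$49777

Highest bid: Vik at $55803, so Vik wins.
Second-highest bid: Uma at $49777 — that is the price the winner pays.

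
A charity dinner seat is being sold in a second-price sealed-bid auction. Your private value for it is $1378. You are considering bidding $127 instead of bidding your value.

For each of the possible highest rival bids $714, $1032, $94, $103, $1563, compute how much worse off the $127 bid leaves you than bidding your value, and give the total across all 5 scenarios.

The deviation costs you only when the competing bid falls strictly between $127 and $1378; elsewhere both bids give the same outcome.
$714: truthful payoff $664, deviation payoff $0 → loss $664.
$1032: truthful payoff $346, deviation payoff $0 → loss $346.
$94: outcomes coincide → loss $0.
$103: outcomes coincide → loss $0.
$1563: outcomes coincide → loss $0.
Total loss = $664 + $346 = $1010.

$1010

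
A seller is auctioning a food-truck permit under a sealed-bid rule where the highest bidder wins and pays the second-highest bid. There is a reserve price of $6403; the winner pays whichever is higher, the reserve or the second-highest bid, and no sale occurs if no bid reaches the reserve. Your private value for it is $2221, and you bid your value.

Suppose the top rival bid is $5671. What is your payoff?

$0

Your bid $2221 is below the highest competing bid $5671, so you lose. Payoff $0.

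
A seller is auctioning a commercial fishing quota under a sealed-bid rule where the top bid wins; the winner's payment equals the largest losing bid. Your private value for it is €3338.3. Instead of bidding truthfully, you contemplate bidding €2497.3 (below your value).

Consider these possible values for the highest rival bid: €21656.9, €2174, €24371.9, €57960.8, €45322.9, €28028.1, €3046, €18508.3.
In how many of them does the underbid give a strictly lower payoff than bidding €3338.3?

1

The deviation hurts exactly when the highest competing bid lies strictly between €2497.3 and €3338.3 — underbidding then forfeits a profitable win.
€21656.9: above both → same outcome either way.
€2174: below both → same outcome either way.
€24371.9: above both → same outcome either way.
€57960.8: above both → same outcome either way.
€45322.9: above both → same outcome either way.
€28028.1: above both → same outcome either way.
€3046: inside the interval → strictly worse (loss €292.3).
€18508.3: above both → same outcome either way.
Count: 1.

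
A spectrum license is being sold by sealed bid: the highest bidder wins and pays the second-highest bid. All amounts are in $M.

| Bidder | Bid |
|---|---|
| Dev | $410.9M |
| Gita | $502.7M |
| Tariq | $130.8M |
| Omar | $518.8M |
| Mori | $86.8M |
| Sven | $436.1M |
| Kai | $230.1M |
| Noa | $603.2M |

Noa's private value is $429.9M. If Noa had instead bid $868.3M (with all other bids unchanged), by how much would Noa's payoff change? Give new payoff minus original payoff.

The highest bid among the other bidders is $518.8M; Noa's bid doesn't change that.
Original bid $603.2M: Noa is highest, pays the top rival bid $518.8M; payoff $429.9M − $518.8M = −$88.9M.
Alternative bid $868.3M: Noa is highest, pays the top rival bid $518.8M; payoff $429.9M − $518.8M = −$88.9M.
Change in payoff = −$88.9M − (−$88.9M) = $0M.

$0M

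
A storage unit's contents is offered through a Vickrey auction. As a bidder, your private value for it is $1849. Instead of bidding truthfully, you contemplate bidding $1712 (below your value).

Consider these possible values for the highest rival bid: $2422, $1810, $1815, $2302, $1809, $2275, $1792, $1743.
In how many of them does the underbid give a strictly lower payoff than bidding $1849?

5

The deviation hurts exactly when the highest competing bid lies strictly between $1712 and $1849 — underbidding then forfeits a profitable win.
$2422: above both → same outcome either way.
$1810: inside the interval → strictly worse (loss $39).
$1815: inside the interval → strictly worse (loss $34).
$2302: above both → same outcome either way.
$1809: inside the interval → strictly worse (loss $40).
$2275: above both → same outcome either way.
$1792: inside the interval → strictly worse (loss $57).
$1743: inside the interval → strictly worse (loss $106).
Count: 5.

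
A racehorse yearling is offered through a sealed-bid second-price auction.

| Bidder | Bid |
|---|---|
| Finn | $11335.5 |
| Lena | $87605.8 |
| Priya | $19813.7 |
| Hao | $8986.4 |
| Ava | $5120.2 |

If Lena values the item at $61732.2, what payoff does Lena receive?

Highest bid: Lena at $87605.8, so Lena wins.
Second-highest bid: Priya at $19813.7 — that is the price the winner pays.
Lena's payoff = value − price = $61732.2 − $19813.7 = $41918.5.

$41918.5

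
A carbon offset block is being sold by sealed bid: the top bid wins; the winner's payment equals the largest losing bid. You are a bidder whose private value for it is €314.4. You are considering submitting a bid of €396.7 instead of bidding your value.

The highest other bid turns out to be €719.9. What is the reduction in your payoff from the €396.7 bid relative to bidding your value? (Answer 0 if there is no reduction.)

Bidding your value €314.4: you lose (since €314.4 < €719.9). Payoff €0.
Bidding €396.7: you lose. Payoff €0.
Difference = €0 − €0 = €0; both bids lead to the same outcome because the competing bid is above both your value and your alternative bid.

€0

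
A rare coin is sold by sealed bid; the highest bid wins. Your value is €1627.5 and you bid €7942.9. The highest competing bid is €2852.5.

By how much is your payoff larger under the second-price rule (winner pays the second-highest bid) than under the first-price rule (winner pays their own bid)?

€5090.4

You have the highest bid, so you win under either rule.
Second-price: pay €2852.5 → payoff −€1225.
First-price: pay your own bid €7942.9 → payoff −€6315.4.
Difference = −€1225 − (−€6315.4) = €5090.4.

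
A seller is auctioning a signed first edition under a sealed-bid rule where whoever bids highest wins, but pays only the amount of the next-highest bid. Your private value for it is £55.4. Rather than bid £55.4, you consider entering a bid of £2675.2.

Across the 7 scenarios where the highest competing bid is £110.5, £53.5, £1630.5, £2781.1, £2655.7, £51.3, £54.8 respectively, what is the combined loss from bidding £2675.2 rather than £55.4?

The deviation costs you only when the competing bid falls strictly between £55.4 and £2675.2; elsewhere both bids give the same outcome.
£110.5: truthful payoff £0, deviation payoff −£55.1 → loss £55.1.
£53.5: outcomes coincide → loss £0.
£1630.5: truthful payoff £0, deviation payoff −£1575.1 → loss £1575.1.
£2781.1: outcomes coincide → loss £0.
£2655.7: truthful payoff £0, deviation payoff −£2600.3 → loss £2600.3.
£51.3: outcomes coincide → loss £0.
£54.8: outcomes coincide → loss £0.
Total loss = £55.1 + £1575.1 + £2600.3 = £4230.5.

£4230.5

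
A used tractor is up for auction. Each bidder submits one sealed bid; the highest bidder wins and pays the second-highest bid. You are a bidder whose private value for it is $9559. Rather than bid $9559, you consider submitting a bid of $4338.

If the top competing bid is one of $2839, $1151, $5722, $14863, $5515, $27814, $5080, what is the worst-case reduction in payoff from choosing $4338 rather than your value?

$4479

$2839: same outcome either way → loss $0.
$1151: same outcome either way → loss $0.
$5722: truthful gives $3837, deviation gives $0 → loss $3837.
$14863: same outcome either way → loss $0.
$5515: truthful gives $4044, deviation gives $0 → loss $4044.
$27814: same outcome either way → loss $0.
$5080: truthful gives $4479, deviation gives $0 → loss $4479.
Maximum loss: $4479.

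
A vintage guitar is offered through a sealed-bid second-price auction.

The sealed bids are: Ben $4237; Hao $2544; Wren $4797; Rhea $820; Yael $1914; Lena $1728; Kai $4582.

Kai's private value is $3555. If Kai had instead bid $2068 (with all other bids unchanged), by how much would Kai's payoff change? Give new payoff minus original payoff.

The highest bid among the other bidders is $4797; Kai's bid doesn't change that.
Original bid $4582: Kai is not highest (top rival bid is $4797); payoff $0.
Alternative bid $2068: Kai is not highest (top rival bid is $4797); payoff $0.
Change in payoff = $0 − ($0) = $0.

$0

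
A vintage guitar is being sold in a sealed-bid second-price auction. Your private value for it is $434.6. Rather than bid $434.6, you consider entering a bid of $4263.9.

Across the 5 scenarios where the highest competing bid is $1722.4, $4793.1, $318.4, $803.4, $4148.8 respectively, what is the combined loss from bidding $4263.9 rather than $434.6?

$5370.8

The deviation costs you only when the competing bid falls strictly between $434.6 and $4263.9; elsewhere both bids give the same outcome.
$1722.4: truthful payoff $0, deviation payoff −$1287.8 → loss $1287.8.
$4793.1: outcomes coincide → loss $0.
$318.4: outcomes coincide → loss $0.
$803.4: truthful payoff $0, deviation payoff −$368.8 → loss $368.8.
$4148.8: truthful payoff $0, deviation payoff −$3714.2 → loss $3714.2.
Total loss = $1287.8 + $368.8 + $3714.2 = $5370.8.
Truthful bidding weakly dominates here: raising your bid can only win items priced above your value, and lowering it can only forfeit items priced below.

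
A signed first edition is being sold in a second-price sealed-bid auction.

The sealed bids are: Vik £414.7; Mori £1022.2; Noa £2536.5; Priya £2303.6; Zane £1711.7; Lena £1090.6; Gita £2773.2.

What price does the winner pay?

Highest bid: Gita at £2773.2, so Gita wins.
Second-highest bid: Noa at £2536.5 — that is the price the winner pays.

£2536.5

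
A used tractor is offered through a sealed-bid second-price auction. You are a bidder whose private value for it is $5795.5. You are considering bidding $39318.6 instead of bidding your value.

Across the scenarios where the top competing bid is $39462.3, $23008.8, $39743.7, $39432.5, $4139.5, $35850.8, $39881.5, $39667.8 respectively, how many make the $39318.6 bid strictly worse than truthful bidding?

The deviation hurts exactly when the highest competing bid lies strictly between $5795.5 and $39318.6 — overbidding then wins at a price above your value.
$39462.3: above both → same outcome either way.
$23008.8: inside the interval → strictly worse (loss $17213.3).
$39743.7: above both → same outcome either way.
$39432.5: above both → same outcome either way.
$4139.5: below both → same outcome either way.
$35850.8: inside the interval → strictly worse (loss $30055.3).
$39881.5: above both → same outcome either way.
$39667.8: above both → same outcome either way.
Count: 2.

2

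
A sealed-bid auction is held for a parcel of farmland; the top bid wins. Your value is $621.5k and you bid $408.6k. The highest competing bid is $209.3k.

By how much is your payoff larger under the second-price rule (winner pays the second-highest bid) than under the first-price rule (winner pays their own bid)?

You have the highest bid, so you win under either rule.
Second-price: pay $209.3k → payoff $412.2k.
First-price: pay your own bid $408.6k → payoff $212.9k.
Difference = $412.2k − ($212.9k) = $199.3k.

$199.3k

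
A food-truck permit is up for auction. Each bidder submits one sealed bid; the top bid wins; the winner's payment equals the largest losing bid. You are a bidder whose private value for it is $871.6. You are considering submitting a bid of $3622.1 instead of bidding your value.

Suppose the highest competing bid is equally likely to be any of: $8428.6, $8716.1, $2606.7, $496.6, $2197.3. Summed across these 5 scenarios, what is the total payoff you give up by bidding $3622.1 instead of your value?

The deviation costs you only when the competing bid falls strictly between $871.6 and $3622.1; elsewhere both bids give the same outcome.
$8428.6: outcomes coincide → loss $0.
$8716.1: outcomes coincide → loss $0.
$2606.7: truthful payoff $0, deviation payoff −$1735.1 → loss $1735.1.
$496.6: outcomes coincide → loss $0.
$2197.3: truthful payoff $0, deviation payoff −$1325.7 → loss $1325.7.
Total loss = $1735.1 + $1325.7 = $3060.8.
In a second-price auction your bid sets only whether you win, not what you pay, so bidding your true value is weakly dominant.

$3060.8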